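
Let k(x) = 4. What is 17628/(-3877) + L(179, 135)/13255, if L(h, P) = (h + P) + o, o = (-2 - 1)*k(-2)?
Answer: -232488286/51389635 ≈ -4.5240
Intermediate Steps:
o = -12 (o = (-2 - 1)*4 = -3*4 = -12)
L(h, P) = -12 + P + h (L(h, P) = (h + P) - 12 = (P + h) - 12 = -12 + P + h)
17628/(-3877) + L(179, 135)/13255 = 17628/(-3877) + (-12 + 135 + 179)/13255 = 17628*(-1/3877) + 302*(1/13255) = -17628/3877 + 302/13255 = -232488286/51389635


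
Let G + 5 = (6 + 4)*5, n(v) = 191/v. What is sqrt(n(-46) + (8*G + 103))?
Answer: sqrt(970922)/46 ≈ 21.421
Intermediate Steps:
G = 45 (G = -5 + (6 + 4)*5 = -5 + 10*5 = -5 + 50 = 45)
sqrt(n(-46) + (8*G + 103)) = sqrt(191/(-46) + (8*45 + 103)) = sqrt(191*(-1/46) + (360 + 103)) = sqrt(-191/46 + 463) = sqrt(21107/46) = sqrt(970922)/46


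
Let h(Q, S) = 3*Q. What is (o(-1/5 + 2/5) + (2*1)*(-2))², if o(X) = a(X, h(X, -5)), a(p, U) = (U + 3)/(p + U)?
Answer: ¼ ≈ 0.25000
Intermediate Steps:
a(p, U) = (3 + U)/(U + p)
o(X) = (3 + 3*X)/(4*X) (o(X) = (3 + 3*X)/(3*X + X) = (3 + 3*X)/((4*X)) = (1/(4*X))*(3 + 3*X) = (3 + 3*X)/(4*X))
(o(-1/5 + 2/5) + (2*1)*(-2))² = (3*(1 + (-1/5 + 2/5))/(4*(-1/5 + 2/5)) + (2*1)*(-2))² = (3*(1 + (-1*⅕ + 2*(⅕)))/(4*(-1*⅕ + 2*(⅕))) + 2*(-2))² = (3*(1 + (-⅕ + ⅖))/(4*(-⅕ + ⅖)) - 4)² = (3*(1 + ⅕)/(4*(⅕)) - 4)² = ((¾)*5*(6/5) - 4)² = (9/2 - 4)² = (½)² = ¼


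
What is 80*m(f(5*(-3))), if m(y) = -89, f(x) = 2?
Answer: -7120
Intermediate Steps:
80*m(f(5*(-3))) = 80*(-89) = -7120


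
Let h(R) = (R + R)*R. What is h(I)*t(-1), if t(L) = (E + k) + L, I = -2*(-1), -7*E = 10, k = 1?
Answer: -80/7 ≈ -11.429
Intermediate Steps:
E = -10/7 (E = -1/7*10 = -10/7 ≈ -1.4286)
I = 2
t(L) = -3/7 + L (t(L) = (-10/7 + 1) + L = -3/7 + L)
h(R) = 2*R**2 (h(R) = (2*R)*R = 2*R**2)
h(I)*t(-1) = (2*2**2)*(-3/7 - 1) = (2*4)*(-10/7) = 8*(-10/7) = -80/7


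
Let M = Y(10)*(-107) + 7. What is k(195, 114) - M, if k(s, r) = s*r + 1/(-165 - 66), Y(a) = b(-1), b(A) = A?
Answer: 5108795/231 ≈ 22116.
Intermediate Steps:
Y(a) = -1
k(s, r) = -1/231 + r*s (k(s, r) = r*s + 1/(-231) = r*s - 1/231 = -1/231 + r*s)
M = 114 (M = -1*(-107) + 7 = 107 + 7 = 114)
k(195, 114) - M = (-1/231 + 114*195) - 1*114 = (-1/231 + 22230) - 114 = 5135129/231 - 114 = 5108795/231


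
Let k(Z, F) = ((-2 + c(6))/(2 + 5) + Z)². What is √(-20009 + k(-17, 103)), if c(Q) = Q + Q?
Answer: 4*I*√60535/7 ≈ 140.59*I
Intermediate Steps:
c(Q) = 2*Q
k(Z, F) = (10/7 + Z)² (k(Z, F) = ((-2 + 2*6)/(2 + 5) + Z)² = ((-2 + 12)/7 + Z)² = (10*(⅐) + Z)² = (10/7 + Z)²)
√(-20009 + k(-17, 103)) = √(-20009 + (10 + 7*(-17))²/49) = √(-20009 + (10 - 119)²/49) = √(-20009 + (1/49)*(-109)²) = √(-20009 + (1/49)*11881) = √(-20009 + 11881/49) = √(-968560/49) = 4*I*√60535/7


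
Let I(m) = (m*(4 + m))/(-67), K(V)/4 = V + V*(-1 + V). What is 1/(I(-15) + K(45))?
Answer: 67/542535 ≈ 0.00012349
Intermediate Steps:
K(V) = 4*V + 4*V*(-1 + V) (K(V) = 4*(V + V*(-1 + V)) = 4*V + 4*V*(-1 + V))
I(m) = -m*(4 + m)/67 (I(m) = (m*(4 + m))*(-1/67) = -m*(4 + m)/67)
1/(I(-15) + K(45)) = 1/(-1/67*(-15)*(4 - 15) + 4*45²) = 1/(-1/67*(-15)*(-11) + 4*2025) = 1/(-165/67 + 8100) = 1/(542535/67) = 67/542535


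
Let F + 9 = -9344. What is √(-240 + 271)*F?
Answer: -9353*√31 ≈ -52075.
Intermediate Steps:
F = -9353 (F = -9 - 9344 = -9353)
√(-240 + 271)*F = √(-240 + 271)*(-9353) = √31*(-9353) = -9353*√31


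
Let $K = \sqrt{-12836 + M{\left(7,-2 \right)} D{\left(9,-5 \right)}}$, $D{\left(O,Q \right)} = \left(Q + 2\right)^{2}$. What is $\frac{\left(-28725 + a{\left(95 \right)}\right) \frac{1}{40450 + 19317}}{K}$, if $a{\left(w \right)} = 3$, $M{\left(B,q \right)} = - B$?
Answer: $\frac{28722 i \sqrt{12899}}{770934533} \approx 0.0042313 i$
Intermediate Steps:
$D{\left(O,Q \right)} = \left(2 + Q\right)^{2}$
$K = i \sqrt{12899}$ ($K = \sqrt{-12836 + \left(-1\right) 7 \left(2 - 5\right)^{2}} = \sqrt{-12836 - 7 \left(-3\right)^{2}} = \sqrt{-12836 - 63} = \sqrt{-12899} = i \sqrt{12899} \approx 113.57 i$)
$\frac{\left(-28725 + a{\left(95 \right)}\right) \frac{1}{40450 + 19317}}{K} = \frac{\left(-28725 + 3\right) \frac{1}{40450 + 19317}}{i \sqrt{12899}} = - \frac{28722}{59767} \left(- \frac{i \sqrt{12899}}{12899}\right) = \left(-28722\right) \frac{1}{59767} \left(- \frac{i \sqrt{12899}}{12899}\right) = - \frac{28722 \left(- \frac{i \sqrt{12899}}{12899}\right)}{59767} = \frac{28722 i \sqrt{12899}}{770934533}$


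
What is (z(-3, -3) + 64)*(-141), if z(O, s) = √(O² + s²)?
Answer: -9024 - 423*√2 ≈ -9622.2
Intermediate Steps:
(z(-3, -3) + 64)*(-141) = (√((-3)² + (-3)²) + 64)*(-141) = (√(9 + 9) + 64)*(-141) = (√18 + 64)*(-141) = (3*√2 + 64)*(-141) = (64 + 3*√2)*(-141) = -9024 - 423*√2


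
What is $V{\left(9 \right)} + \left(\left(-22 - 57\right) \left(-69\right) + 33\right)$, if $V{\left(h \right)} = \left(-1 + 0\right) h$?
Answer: $5475$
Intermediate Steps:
$V{\left(h \right)} = - h$
$V{\left(9 \right)} + \left(\left(-22 - 57\right) \left(-69\right) + 33\right) = \left(-1\right) 9 + \left(\left(-22 - 57\right) \left(-69\right) + 33\right) = -9 + \left(\left(-22 - 57\right) \left(-69\right) + 33\right) = -9 + \left(\left(-79\right) \left(-69\right) + 33\right) = -9 + \left(5451 + 33\right) = -9 + 5484 = 5475$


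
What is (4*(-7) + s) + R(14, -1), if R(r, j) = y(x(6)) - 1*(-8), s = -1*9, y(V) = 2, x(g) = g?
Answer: -27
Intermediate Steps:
s = -9
R(r, j) = 10 (R(r, j) = 2 - 1*(-8) = 2 + 8 = 10)
(4*(-7) + s) + R(14, -1) = (4*(-7) - 9) + 10 = (-28 - 9) + 10 = -37 + 10 = -27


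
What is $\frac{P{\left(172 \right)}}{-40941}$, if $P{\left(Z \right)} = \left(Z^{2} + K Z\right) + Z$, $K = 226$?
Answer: $- \frac{22876}{13647} \approx -1.6763$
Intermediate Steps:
$P{\left(Z \right)} = Z^{2} + 227 Z$ ($P{\left(Z \right)} = \left(Z^{2} + 226 Z\right) + Z = Z^{2} + 227 Z$)
$\frac{P{\left(172 \right)}}{-40941} = \frac{172 \left(227 + 172\right)}{-40941} = 172 \cdot 399 \left(- \frac{1}{40941}\right) = 68628 \left(- \frac{1}{40941}\right) = - \frac{22876}{13647}$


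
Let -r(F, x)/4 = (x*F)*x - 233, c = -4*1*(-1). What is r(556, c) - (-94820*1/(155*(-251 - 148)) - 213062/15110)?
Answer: -3236978583421/93447795 ≈ -34639.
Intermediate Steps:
c = 4 (c = -4*(-1) = 4)
r(F, x) = 932 - 4*F*x**2 (r(F, x) = -4*((x*F)*x - 233) = -4*((F*x)*x - 233) = -4*(F*x**2 - 233) = -4*(-233 + F*x**2) = 932 - 4*F*x**2)
r(556, c) - (-94820*1/(155*(-251 - 148)) - 213062/15110) = (932 - 4*556*4**2) - (-94820*1/(155*(-251 - 148)) - 213062/15110) = (932 - 4*556*16) - (-94820/((-399*155)) - 213062*1/15110) = (932 - 35584) - (-94820/(-61845) - 106531/7555) = -34652 - (-94820*(-1/61845) - 106531/7555) = -34652 - (18964/12369 - 106531/7555) = -34652 - 1*(-1174408919/93447795) = -34652 + 1174408919/93447795 = -3236978583421/93447795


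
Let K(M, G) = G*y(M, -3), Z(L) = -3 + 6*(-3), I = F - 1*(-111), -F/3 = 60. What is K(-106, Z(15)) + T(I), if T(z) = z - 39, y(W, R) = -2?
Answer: -66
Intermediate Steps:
F = -180 (F = -3*60 = -180)
I = -69 (I = -180 - 1*(-111) = -180 + 111 = -69)
T(z) = -39 + z
Z(L) = -21 (Z(L) = -3 - 18 = -21)
K(M, G) = -2*G (K(M, G) = G*(-2) = -2*G)
K(-106, Z(15)) + T(I) = -2*(-21) + (-39 - 69) = 42 - 108 = -66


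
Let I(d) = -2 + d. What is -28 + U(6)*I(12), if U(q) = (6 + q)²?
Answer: 1412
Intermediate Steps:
-28 + U(6)*I(12) = -28 + (6 + 6)²*(-2 + 12) = -28 + 12²*10 = -28 + 144*10 = -28 + 1440 = 1412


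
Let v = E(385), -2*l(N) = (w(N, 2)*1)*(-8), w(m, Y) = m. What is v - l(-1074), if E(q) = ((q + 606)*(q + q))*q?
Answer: 293786246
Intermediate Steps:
E(q) = 2*q²*(606 + q) (E(q) = ((606 + q)*(2*q))*q = (2*q*(606 + q))*q = 2*q²*(606 + q))
l(N) = 4*N (l(N) = -N*1*(-8)/2 = -N*(-8)/2 = -(-4)*N = 4*N)
v = 293781950 (v = 2*385²*(606 + 385) = 2*148225*991 = 293781950)
v - l(-1074) = 293781950 - 4*(-1074) = 293781950 - 1*(-4296) = 293781950 + 4296 = 293786246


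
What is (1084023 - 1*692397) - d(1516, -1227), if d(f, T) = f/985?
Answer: 385750094/985 ≈ 3.9162e+5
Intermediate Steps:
d(f, T) = f/985 (d(f, T) = f*(1/985) = f/985)
(1084023 - 1*692397) - d(1516, -1227) = (1084023 - 1*692397) - 1516/985 = (1084023 - 692397) - 1*1516/985 = 391626 - 1516/985 = 385750094/985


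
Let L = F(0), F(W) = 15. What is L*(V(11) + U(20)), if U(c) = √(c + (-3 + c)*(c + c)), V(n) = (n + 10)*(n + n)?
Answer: 6930 + 150*√7 ≈ 7326.9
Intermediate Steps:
V(n) = 2*n*(10 + n) (V(n) = (10 + n)*(2*n) = 2*n*(10 + n))
U(c) = √(c + 2*c*(-3 + c)) (U(c) = √(c + (-3 + c)*(2*c)) = √(c + 2*c*(-3 + c)))
L = 15
L*(V(11) + U(20)) = 15*(2*11*(10 + 11) + √(20*(-5 + 2*20))) = 15*(2*11*21 + √(20*(-5 + 40))) = 15*(462 + √(20*35)) = 15*(462 + √700) = 15*(462 + 10*√7) = 6930 + 150*√7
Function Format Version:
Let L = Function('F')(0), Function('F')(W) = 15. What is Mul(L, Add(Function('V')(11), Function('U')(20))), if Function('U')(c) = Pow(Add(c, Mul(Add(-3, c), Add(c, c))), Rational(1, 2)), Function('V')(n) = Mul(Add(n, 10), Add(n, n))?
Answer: Add(6930, Mul(150, Pow(7, Rational(1, 2)))) ≈ 7326.9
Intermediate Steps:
Function('V')(n) = Mul(2, n, Add(10, n)) (Function('V')(n) = Mul(Add(10, n), Mul(2, n)) = Mul(2, n, Add(10, n)))
Function('U')(c) = Pow(Add(c, Mul(2, c, Add(-3, c))), Rational(1, 2)) (Function('U')(c) = Pow(Add(c, Mul(Add(-3, c), Mul(2, c))), Rational(1, 2)) = Pow(Add(c, Mul(2, c, Add(-3, c))), Rational(1, 2)))
L = 15
Mul(L, Add(Function('V')(11), Function('U')(20))) = Mul(15, Add(Mul(2, 11, Add(10, 11)), Pow(Mul(20, Add(-5, Mul(2, 20))), Rational(1, 2)))) = Mul(15, Add(Mul(2, 11, 21), Pow(Mul(20, Add(-5, 40)), Rational(1, 2)))) = Mul(15, Add(462, Pow(Mul(20, 35), Rational(1, 2)))) = Mul(15, Add(462, Pow(700, Rational(1, 2)))) = Mul(15, Add(462, Mul(10, Pow(7, Rational(1, 2))))) = Add(6930, Mul(150, Pow(7, Rational(1, 2))))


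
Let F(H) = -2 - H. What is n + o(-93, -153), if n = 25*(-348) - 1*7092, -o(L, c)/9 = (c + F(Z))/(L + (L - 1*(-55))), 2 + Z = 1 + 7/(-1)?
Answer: -2070075/131 ≈ -15802.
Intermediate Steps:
Z = -8 (Z = -2 + (1 + 7/(-1)) = -2 + (1 + 7*(-1)) = -2 + (1 - 7) = -2 - 6 = -8)
o(L, c) = -9*(6 + c)/(55 + 2*L) (o(L, c) = -9*(c + (-2 - 1*(-8)))/(L + (L - 1*(-55))) = -9*(c + (-2 + 8))/(L + (L + 55)) = -9*(c + 6)/(L + (55 + L)) = -9*(6 + c)/(55 + 2*L))
n = -15792 (n = -8700 - 7092 = -15792)
n + o(-93, -153) = -15792 + 9*(-6 - 1*(-153))/(55 + 2*(-93)) = -15792 + 9*(-6 + 153)/(55 - 186) = -15792 + 9*147/(-131) = -15792 + 9*(-1/131)*147 = -15792 - 1323/131 = -2070075/131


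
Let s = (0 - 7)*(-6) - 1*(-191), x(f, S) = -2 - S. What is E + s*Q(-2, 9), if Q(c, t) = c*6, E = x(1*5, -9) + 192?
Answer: -2597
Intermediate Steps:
s = 233 (s = -7*(-6) + 191 = 42 + 191 = 233)
E = 199 (E = (-2 - 1*(-9)) + 192 = (-2 + 9) + 192 = 7 + 192 = 199)
Q(c, t) = 6*c
E + s*Q(-2, 9) = 199 + 233*(6*(-2)) = 199 + 233*(-12) = 199 - 2796 = -2597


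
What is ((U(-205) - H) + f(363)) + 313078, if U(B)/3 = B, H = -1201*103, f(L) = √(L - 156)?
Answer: 436166 + 3*√23 ≈ 4.3618e+5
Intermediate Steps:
f(L) = √(-156 + L)
H = -123703
U(B) = 3*B
((U(-205) - H) + f(363)) + 313078 = ((3*(-205) - 1*(-123703)) + √(-156 + 363)) + 313078 = ((-615 + 123703) + √207) + 313078 = (123088 + 3*√23) + 313078 = 436166 + 3*√23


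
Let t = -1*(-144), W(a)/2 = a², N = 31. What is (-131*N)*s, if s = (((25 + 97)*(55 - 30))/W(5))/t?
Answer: -247721/144 ≈ -1720.3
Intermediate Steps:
W(a) = 2*a²
t = 144
s = 61/144 (s = (((25 + 97)*(55 - 30))/((2*5²)))/144 = ((122*25)/((2*25)))*(1/144) = (3050/50)*(1/144) = (3050*(1/50))*(1/144) = 61*(1/144) = 61/144 ≈ 0.42361)
(-131*N)*s = -131*31*(61/144) = -4061*61/144 = -247721/144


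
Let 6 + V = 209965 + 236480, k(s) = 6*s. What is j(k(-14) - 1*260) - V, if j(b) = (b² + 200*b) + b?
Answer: -397247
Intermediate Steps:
j(b) = b² + 201*b
V = 446439 (V = -6 + (209965 + 236480) = -6 + 446445 = 446439)
j(k(-14) - 1*260) - V = (6*(-14) - 1*260)*(201 + (6*(-14) - 1*260)) - 1*446439 = (-84 - 260)*(201 + (-84 - 260)) - 446439 = -344*(201 - 344) - 446439 = -344*(-143) - 446439 = 49192 - 446439 = -397247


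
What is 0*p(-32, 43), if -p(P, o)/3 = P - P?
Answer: 0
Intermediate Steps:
p(P, o) = 0 (p(P, o) = -3*(P - P) = -3*0 = 0)
0*p(-32, 43) = 0*0 = 0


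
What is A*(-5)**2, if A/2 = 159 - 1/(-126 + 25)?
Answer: 803000/101 ≈ 7950.5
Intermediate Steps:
A = 32120/101 (A = 2*(159 - 1/(-126 + 25)) = 2*(159 - 1/(-101)) = 2*(159 - 1*(-1/101)) = 2*(159 + 1/101) = 2*(16060/101) = 32120/101 ≈ 318.02)
A*(-5)**2 = (32120/101)*(-5)**2 = (32120/101)*25 = 803000/101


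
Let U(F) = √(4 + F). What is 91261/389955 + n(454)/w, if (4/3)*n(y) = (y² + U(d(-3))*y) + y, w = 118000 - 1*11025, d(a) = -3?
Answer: 14062035683/8343087225 ≈ 1.6855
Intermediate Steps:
w = 106975 (w = 118000 - 11025 = 106975)
n(y) = 3*y/2 + 3*y²/4 (n(y) = 3*((y² + √(4 - 3)*y) + y)/4 = 3*((y² + √1*y) + y)/4 = 3*((y² + 1*y) + y)/4 = 3*((y² + y) + y)/4 = 3*((y + y²) + y)/4 = 3*(y² + 2*y)/4 = 3*y/2 + 3*y²/4)
91261/389955 + n(454)/w = 91261/389955 + ((¾)*454*(2 + 454))/106975 = 91261*(1/389955) + ((¾)*454*456)*(1/106975) = 91261/389955 + 155268*(1/106975) = 91261/389955 + 155268/106975 = 14062035683/8343087225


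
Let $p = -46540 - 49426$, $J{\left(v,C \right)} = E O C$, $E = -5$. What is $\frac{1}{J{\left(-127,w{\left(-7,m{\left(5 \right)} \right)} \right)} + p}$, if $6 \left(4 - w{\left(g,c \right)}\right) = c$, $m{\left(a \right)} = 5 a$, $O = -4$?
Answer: $- \frac{3}{287908} \approx -1.042 \cdot 10^{-5}$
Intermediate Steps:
$w{\left(g,c \right)} = 4 - \frac{c}{6}$
$J{\left(v,C \right)} = 20 C$ ($J{\left(v,C \right)} = \left(-5\right) \left(-4\right) C = 20 C$)
$p = -95966$ ($p = -46540 - 49426 = -95966$)
$\frac{1}{J{\left(-127,w{\left(-7,m{\left(5 \right)} \right)} \right)} + p} = \frac{1}{20 \left(4 - \frac{5 \cdot 5}{6}\right) - 95966} = \frac{1}{20 \left(4 - \frac{25}{6}\right) - 95966} = \frac{1}{20 \left(- \frac{1}{6}\right) - 95966} = \frac{1}{- \frac{10}{3} - 95966} = \frac{1}{- \frac{287908}{3}} = - \frac{3}{287908}$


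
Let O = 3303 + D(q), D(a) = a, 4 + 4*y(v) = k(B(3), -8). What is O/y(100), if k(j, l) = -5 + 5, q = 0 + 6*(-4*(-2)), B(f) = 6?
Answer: -3351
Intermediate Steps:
q = 48 (q = 0 + 6*8 = 0 + 48 = 48)
k(j, l) = 0
y(v) = -1 (y(v) = -1 + (¼)*0 = -1 + 0 = -1)
O = 3351 (O = 3303 + 48 = 3351)
O/y(100) = 3351/(-1) = 3351*(-1) = -3351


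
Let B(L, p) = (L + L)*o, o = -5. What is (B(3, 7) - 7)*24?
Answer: -888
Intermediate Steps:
B(L, p) = -10*L (B(L, p) = (L + L)*(-5) = (2*L)*(-5) = -10*L)
(B(3, 7) - 7)*24 = (-10*3 - 7)*24 = (-30 - 7)*24 = -37*24 = -888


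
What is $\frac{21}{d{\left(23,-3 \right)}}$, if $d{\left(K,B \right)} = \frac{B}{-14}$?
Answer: $98$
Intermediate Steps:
$d{\left(K,B \right)} = - \frac{B}{14}$ ($d{\left(K,B \right)} = B \left(- \frac{1}{14}\right) = - \frac{B}{14}$)
$\frac{21}{d{\left(23,-3 \right)}} = \frac{21}{\left(- \frac{1}{14}\right) \left(-3\right)} = \frac{21}{\frac{3}{14}} = 21 \cdot \frac{14}{3} = 98$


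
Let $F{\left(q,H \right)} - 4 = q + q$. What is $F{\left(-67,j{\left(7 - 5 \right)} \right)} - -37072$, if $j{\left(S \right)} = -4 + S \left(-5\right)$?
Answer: $36942$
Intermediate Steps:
$j{\left(S \right)} = -4 - 5 S$
$F{\left(q,H \right)} = 4 + 2 q$ ($F{\left(q,H \right)} = 4 + \left(q + q\right) = 4 + 2 q$)
$F{\left(-67,j{\left(7 - 5 \right)} \right)} - -37072 = \left(4 + 2 \left(-67\right)\right) - -37072 = \left(4 - 134\right) + 37072 = -130 + 37072 = 36942$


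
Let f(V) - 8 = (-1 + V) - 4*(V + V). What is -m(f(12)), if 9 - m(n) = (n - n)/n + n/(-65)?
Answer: -508/65 ≈ -7.8154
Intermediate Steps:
f(V) = 7 - 7*V (f(V) = 8 + ((-1 + V) - 4*(V + V)) = 8 + ((-1 + V) - 8*V) = 8 + (-1 - 7*V) = 7 - 7*V)
m(n) = 9 + n/65 (m(n) = 9 - ((n - n)/n + n/(-65)) = 9 - (0/n + n*(-1/65)) = 9 - (0 - n/65) = 9 - (-1)*n/65 = 9 + n/65)
-m(f(12)) = -(9 + (7 - 7*12)/65) = -(9 + (7 - 84)/65) = -(9 + (1/65)*(-77)) = -(9 - 77/65) = -1*508/65 = -508/65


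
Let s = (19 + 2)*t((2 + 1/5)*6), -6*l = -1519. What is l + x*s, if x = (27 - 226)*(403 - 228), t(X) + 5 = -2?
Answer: 30717169/6 ≈ 5.1195e+6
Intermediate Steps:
l = 1519/6 (l = -1/6*(-1519) = 1519/6 ≈ 253.17)
t(X) = -7 (t(X) = -5 - 2 = -7)
x = -34825 (x = -199*175 = -34825)
s = -147 (s = (19 + 2)*(-7) = 21*(-7) = -147)
l + x*s = 1519/6 - 34825*(-147) = 1519/6 + 5119275 = 30717169/6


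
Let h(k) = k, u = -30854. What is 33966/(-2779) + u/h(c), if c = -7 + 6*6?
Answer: -86728280/80591 ≈ -1076.2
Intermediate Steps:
c = 29 (c = -7 + 36 = 29)
33966/(-2779) + u/h(c) = 33966/(-2779) - 30854/29 = 33966*(-1/2779) - 30854*1/29 = -33966/2779 - 30854/29 = -86728280/80591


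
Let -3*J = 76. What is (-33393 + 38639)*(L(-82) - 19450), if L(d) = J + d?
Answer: -307793312/3 ≈ -1.0260e+8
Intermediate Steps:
J = -76/3 (J = -1/3*76 = -76/3 ≈ -25.333)
L(d) = -76/3 + d
(-33393 + 38639)*(L(-82) - 19450) = (-33393 + 38639)*((-76/3 - 82) - 19450) = 5246*(-322/3 - 19450) = 5246*(-58672/3) = -307793312/3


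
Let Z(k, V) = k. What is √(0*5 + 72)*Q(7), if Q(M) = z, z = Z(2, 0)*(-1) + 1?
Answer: -6*√2 ≈ -8.4853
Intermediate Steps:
z = -1 (z = 2*(-1) + 1 = -2 + 1 = -1)
Q(M) = -1
√(0*5 + 72)*Q(7) = √(0*5 + 72)*(-1) = √(0 + 72)*(-1) = √72*(-1) = (6*√2)*(-1) = -6*√2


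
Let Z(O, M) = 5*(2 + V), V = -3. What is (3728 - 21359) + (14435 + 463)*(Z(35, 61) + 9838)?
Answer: 146474403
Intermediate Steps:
Z(O, M) = -5 (Z(O, M) = 5*(2 - 3) = 5*(-1) = -5)
(3728 - 21359) + (14435 + 463)*(Z(35, 61) + 9838) = (3728 - 21359) + (14435 + 463)*(-5 + 9838) = -17631 + 14898*9833 = -17631 + 146492034 = 146474403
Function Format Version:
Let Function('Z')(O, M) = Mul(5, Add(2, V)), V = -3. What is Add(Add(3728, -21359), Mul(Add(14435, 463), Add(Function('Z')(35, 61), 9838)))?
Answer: 146474403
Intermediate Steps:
Function('Z')(O, M) = -5 (Function('Z')(O, M) = Mul(5, Add(2, -3)) = Mul(5, -1) = -5)
Add(Add(3728, -21359), Mul(Add(14435, 463), Add(Function('Z')(35, 61), 9838))) = Add(Add(3728, -21359), Mul(Add(14435, 463), Add(-5, 9838))) = Add(-17631, Mul(14898, 9833)) = Add(-17631, 146492034) = 146474403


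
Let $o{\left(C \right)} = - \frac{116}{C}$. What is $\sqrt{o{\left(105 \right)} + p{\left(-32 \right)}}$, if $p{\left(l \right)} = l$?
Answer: $\frac{2 i \sqrt{91245}}{105} \approx 5.7537 i$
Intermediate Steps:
$\sqrt{o{\left(105 \right)} + p{\left(-32 \right)}} = \sqrt{- \frac{116}{105} - 32} = \sqrt{- \frac{3476}{105}} = \frac{2 i \sqrt{91245}}{105}$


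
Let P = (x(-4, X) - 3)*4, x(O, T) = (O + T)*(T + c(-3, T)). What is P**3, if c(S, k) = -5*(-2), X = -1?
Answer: -7077888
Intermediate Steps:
c(S, k) = 10
x(O, T) = (10 + T)*(O + T) (x(O, T) = (O + T)*(T + 10) = (O + T)*(10 + T) = (10 + T)*(O + T))
P = -192 (P = (((-1)**2 + 10*(-4) + 10*(-1) - 4*(-1)) - 3)*4 = ((1 - 40 - 10 + 4) - 3)*4 = (-45 - 3)*4 = -48*4 = -192)
P**3 = (-192)**3 = -7077888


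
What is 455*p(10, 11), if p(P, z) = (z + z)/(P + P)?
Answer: 1001/2 ≈ 500.50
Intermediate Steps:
p(P, z) = z/P (p(P, z) = (2*z)/((2*P)) = (2*z)*(1/(2*P)) = z/P)
455*p(10, 11) = 455*(11/10) = 1001/2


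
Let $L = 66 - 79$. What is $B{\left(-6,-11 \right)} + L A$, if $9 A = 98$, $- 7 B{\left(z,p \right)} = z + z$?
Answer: $- \frac{8810}{63} \approx -139.84$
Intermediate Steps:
$B{\left(z,p \right)} = - \frac{2 z}{7}$ ($B{\left(z,p \right)} = - \frac{z + z}{7} = - \frac{2 z}{7}$)
$L = -13$
$A = \frac{98}{9}$ ($A = \frac{1}{9} \cdot 98 = \frac{98}{9} \approx 10.889$)
$B{\left(-6,-11 \right)} + L A = \left(- \frac{2}{7}\right) \left(-6\right) - \frac{1274}{9} = \frac{12}{7} - \frac{1274}{9} = - \frac{8810}{63}$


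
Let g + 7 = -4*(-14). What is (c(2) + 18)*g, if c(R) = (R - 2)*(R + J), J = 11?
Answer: 882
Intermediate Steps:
c(R) = (-2 + R)*(11 + R) (c(R) = (R - 2)*(R + 11) = (-2 + R)*(11 + R))
g = 49 (g = -7 - 4*(-14) = -7 + 56 = 49)
(c(2) + 18)*g = ((-22 + 2² + 9*2) + 18)*49 = ((-22 + 4 + 18) + 18)*49 = (0 + 18)*49 = 18*49 = 882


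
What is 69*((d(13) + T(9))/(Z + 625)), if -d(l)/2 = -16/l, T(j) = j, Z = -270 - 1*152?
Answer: 10281/2639 ≈ 3.8958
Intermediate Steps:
Z = -422 (Z = -270 - 152 = -422)
d(l) = 32/l (d(l) = -(-32)/l = 32/l)
69*((d(13) + T(9))/(Z + 625)) = 69*((32/13 + 9)/(-422 + 625)) = 69*((32*(1/13) + 9)/203) = 69*((32/13 + 9)*(1/203)) = 69*((149/13)*(1/203)) = 69*(149/2639) = 10281/2639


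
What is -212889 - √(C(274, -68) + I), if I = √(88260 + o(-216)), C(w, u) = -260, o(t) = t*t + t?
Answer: -212889 - √(-260 + 10*√1347) ≈ -2.1290e+5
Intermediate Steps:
o(t) = t + t² (o(t) = t² + t = t + t²)
I = 10*√1347 (I = √(88260 - 216*(1 - 216)) = √(88260 - 216*(-215)) = √(88260 + 46440) = √134700 = 10*√1347 ≈ 367.02)
-212889 - √(C(274, -68) + I) = -212889 - √(-260 + 10*√1347)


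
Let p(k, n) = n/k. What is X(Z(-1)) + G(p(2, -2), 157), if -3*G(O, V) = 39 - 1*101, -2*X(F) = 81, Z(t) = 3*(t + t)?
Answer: -119/6 ≈ -19.833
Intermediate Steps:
Z(t) = 6*t (Z(t) = 3*(2*t) = 6*t)
X(F) = -81/2 (X(F) = -½*81 = -81/2)
G(O, V) = 62/3 (G(O, V) = -(39 - 1*101)/3 = -(39 - 101)/3 = -⅓*(-62) = 62/3)
X(Z(-1)) + G(p(2, -2), 157) = -81/2 + 62/3 = -119/6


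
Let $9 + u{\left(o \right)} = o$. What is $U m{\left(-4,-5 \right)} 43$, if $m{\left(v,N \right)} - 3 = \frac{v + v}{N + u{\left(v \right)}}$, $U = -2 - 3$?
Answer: $- \frac{6665}{9} \approx -740.56$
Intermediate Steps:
$U = -5$
$u{\left(o \right)} = -9 + o$
$m{\left(v,N \right)} = 3 + \frac{2 v}{-9 + N + v}$ ($m{\left(v,N \right)} = 3 + \frac{v + v}{N + \left(-9 + v\right)} = 3 + \frac{2 v}{-9 + N + v}$)
$U m{\left(-4,-5 \right)} 43 = - 5 \frac{-27 + 3 \left(-5\right) + 5 \left(-4\right)}{-9 - 5 - 4} \cdot 43 = - 5 \frac{-27 - 15 - 20}{-18} \cdot 43 = - 5 \left(\left(- \frac{1}{18}\right) \left(-62\right)\right) 43 = \left(-5\right) \frac{31}{9} \cdot 43 = \left(- \frac{155}{9}\right) 43 = - \frac{6665}{9}$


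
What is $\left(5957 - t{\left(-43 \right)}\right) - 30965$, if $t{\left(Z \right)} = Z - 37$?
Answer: $-24928$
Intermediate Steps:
$t{\left(Z \right)} = -37 + Z$
$\left(5957 - t{\left(-43 \right)}\right) - 30965 = \left(5957 - \left(-37 - 43\right)\right) - 30965 = \left(5957 - -80\right) - 30965 = \left(5957 + 80\right) - 30965 = 6037 - 30965 = -24928$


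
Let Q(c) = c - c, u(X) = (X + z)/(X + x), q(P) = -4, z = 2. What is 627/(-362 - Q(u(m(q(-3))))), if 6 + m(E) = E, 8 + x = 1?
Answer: -627/362 ≈ -1.7320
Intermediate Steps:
x = -7 (x = -8 + 1 = -7)
m(E) = -6 + E
u(X) = (2 + X)/(-7 + X) (u(X) = (X + 2)/(X - 7) = (2 + X)/(-7 + X))
Q(c) = 0
627/(-362 - Q(u(m(q(-3))))) = 627/(-362 - 1*0) = 627/(-362 + 0) = 627/(-362) = 627*(-1/362) = -627/362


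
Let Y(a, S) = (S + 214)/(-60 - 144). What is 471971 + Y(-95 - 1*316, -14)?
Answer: 24070471/51 ≈ 4.7197e+5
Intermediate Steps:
Y(a, S) = -107/102 - S/204 (Y(a, S) = (214 + S)/(-204) = (214 + S)*(-1/204) = -107/102 - S/204)
471971 + Y(-95 - 1*316, -14) = 471971 + (-107/102 - 1/204*(-14)) = 471971 + (-107/102 + 7/102) = 471971 - 50/51 = 24070471/51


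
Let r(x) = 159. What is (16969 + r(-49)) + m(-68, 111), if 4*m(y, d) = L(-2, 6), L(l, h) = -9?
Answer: 68503/4 ≈ 17126.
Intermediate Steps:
m(y, d) = -9/4 (m(y, d) = (¼)*(-9) = -9/4)
(16969 + r(-49)) + m(-68, 111) = (16969 + 159) - 9/4 = 17128 - 9/4 = 68503/4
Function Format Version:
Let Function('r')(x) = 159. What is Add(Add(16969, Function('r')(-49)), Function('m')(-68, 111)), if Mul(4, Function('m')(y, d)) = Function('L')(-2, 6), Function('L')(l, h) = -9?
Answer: Rational(68503, 4) ≈ 17126.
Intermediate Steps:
Function('m')(y, d) = Rational(-9, 4) (Function('m')(y, d) = Mul(Rational(1, 4), -9) = Rational(-9, 4))
Add(Add(16969, Function('r')(-49)), Function('m')(-68, 111)) = Add(Add(16969, 159), Rational(-9, 4)) = Add(17128, Rational(-9, 4)) = Rational(68503, 4)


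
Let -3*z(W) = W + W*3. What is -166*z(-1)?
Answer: -664/3 ≈ -221.33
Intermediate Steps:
z(W) = -4*W/3 (z(W) = -(W + W*3)/3 = -(W + 3*W)/3 = -4*W/3)
-166*z(-1) = -(-664)*(-1)/3 = -166*4/3 = -664/3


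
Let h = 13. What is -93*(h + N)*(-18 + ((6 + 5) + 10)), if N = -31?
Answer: 5022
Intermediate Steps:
-93*(h + N)*(-18 + ((6 + 5) + 10)) = -93*(13 - 31)*(-18 + ((6 + 5) + 10)) = -(-1674)*(-18 + (11 + 10)) = -(-1674)*(-18 + 21) = -(-1674)*3 = -93*(-54) = 5022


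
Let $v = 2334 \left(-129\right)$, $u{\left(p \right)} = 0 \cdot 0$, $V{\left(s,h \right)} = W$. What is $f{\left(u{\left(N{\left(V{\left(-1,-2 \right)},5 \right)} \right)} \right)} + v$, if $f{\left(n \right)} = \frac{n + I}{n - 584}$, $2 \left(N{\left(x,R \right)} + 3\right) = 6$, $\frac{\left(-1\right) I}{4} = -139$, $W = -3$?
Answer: $- \frac{43958695}{146} \approx -3.0109 \cdot 10^{5}$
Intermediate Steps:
$I = 556$ ($I = \left(-4\right) \left(-139\right) = 556$)
$V{\left(s,h \right)} = -3$
$N{\left(x,R \right)} = 0$ ($N{\left(x,R \right)} = -3 + \frac{1}{2} \cdot 6 = -3 + 3 = 0$)
$u{\left(p \right)} = 0$
$v = -301086$
$f{\left(n \right)} = \frac{556 + n}{-584 + n}$ ($f{\left(n \right)} = \frac{n + 556}{n - 584} = \frac{556 + n}{-584 + n}$)
$f{\left(u{\left(N{\left(V{\left(-1,-2 \right)},5 \right)} \right)} \right)} + v = \frac{556 + 0}{-584 + 0} - 301086 = \frac{1}{-584} \cdot 556 - 301086 = \left(- \frac{1}{584}\right) 556 - 301086 = - \frac{139}{146} - 301086 = - \frac{43958695}{146}$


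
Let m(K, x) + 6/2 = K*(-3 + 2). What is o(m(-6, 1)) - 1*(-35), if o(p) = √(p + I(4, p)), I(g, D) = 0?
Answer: 35 + √3 ≈ 36.732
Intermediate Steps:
m(K, x) = -3 - K (m(K, x) = -3 + K*(-3 + 2) = -3 + K*(-1) = -3 - K)
o(p) = √p (o(p) = √(p + 0) = √p)
o(m(-6, 1)) - 1*(-35) = √(-3 - 1*(-6)) - 1*(-35) = √(-3 + 6) + 35 = √3 + 35 = 35 + √3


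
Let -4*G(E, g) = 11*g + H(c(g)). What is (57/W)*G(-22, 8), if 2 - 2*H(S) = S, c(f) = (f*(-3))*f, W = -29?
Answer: 10545/116 ≈ 90.905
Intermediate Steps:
c(f) = -3*f**2 (c(f) = (-3*f)*f = -3*f**2)
H(S) = 1 - S/2
G(E, g) = -1/4 - 11*g/4 - 3*g**2/8 (G(E, g) = -(11*g + (1 - (-3)*g**2/2))/4 = -(11*g + (1 + 3*g**2/2))/4 = -(1 + 11*g + 3*g**2/2)/4 = -1/4 - 11*g/4 - 3*g**2/8)
(57/W)*G(-22, 8) = (57/(-29))*(-1/4 - 11/4*8 - 3/8*8**2) = (57*(-1/29))*(-1/4 - 22 - 3/8*64) = -57*(-1/4 - 22 - 24)/29 = -57/29*(-185/4) = 10545/116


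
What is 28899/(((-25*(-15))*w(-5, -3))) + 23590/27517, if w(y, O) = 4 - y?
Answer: 13886191/1474125 ≈ 9.4200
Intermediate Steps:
28899/(((-25*(-15))*w(-5, -3))) + 23590/27517 = 28899/(((-25*(-15))*(4 - 1*(-5)))) + 23590/27517 = 28899/((375*(4 + 5))) + 23590*(1/27517) = 28899/((375*9)) + 3370/3931 = 28899/3375 + 3370/3931 = 28899*(1/3375) + 3370/3931 = 3211/375 + 3370/3931 = 13886191/1474125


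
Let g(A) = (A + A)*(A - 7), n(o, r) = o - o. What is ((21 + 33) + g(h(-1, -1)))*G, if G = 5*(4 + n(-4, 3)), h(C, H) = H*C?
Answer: 840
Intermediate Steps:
n(o, r) = 0
h(C, H) = C*H
g(A) = 2*A*(-7 + A) (g(A) = (2*A)*(-7 + A) = 2*A*(-7 + A))
G = 20 (G = 5*(4 + 0) = 5*4 = 20)
((21 + 33) + g(h(-1, -1)))*G = ((21 + 33) + 2*(-1*(-1))*(-7 - 1*(-1)))*20 = (54 + 2*1*(-7 + 1))*20 = (54 + 2*1*(-6))*20 = (54 - 12)*20 = 42*20 = 840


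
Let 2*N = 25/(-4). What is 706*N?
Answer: -8825/4 ≈ -2206.3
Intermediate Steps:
N = -25/8 (N = (25/(-4))/2 = (25*(-1/4))/2 = (1/2)*(-25/4) = -25/8 ≈ -3.1250)
706*N = 706*(-25/8) = -8825/4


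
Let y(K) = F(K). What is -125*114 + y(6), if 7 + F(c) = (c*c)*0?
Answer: -14257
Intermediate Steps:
F(c) = -7 (F(c) = -7 + (c*c)*0 = -7 + c²*0 = -7 + 0 = -7)
y(K) = -7
-125*114 + y(6) = -125*114 - 7 = -14250 - 7 = -14257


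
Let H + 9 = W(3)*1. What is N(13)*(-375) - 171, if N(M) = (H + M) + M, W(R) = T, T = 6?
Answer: -8796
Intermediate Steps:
W(R) = 6
H = -3 (H = -9 + 6*1 = -9 + 6 = -3)
N(M) = -3 + 2*M (N(M) = (-3 + M) + M = -3 + 2*M)
N(13)*(-375) - 171 = (-3 + 2*13)*(-375) - 171 = (-3 + 26)*(-375) - 171 = 23*(-375) - 171 = -8625 - 171 = -8796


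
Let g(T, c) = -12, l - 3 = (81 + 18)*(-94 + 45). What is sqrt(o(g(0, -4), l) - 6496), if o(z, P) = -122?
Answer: I*sqrt(6618) ≈ 81.351*I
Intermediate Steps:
l = -4848 (l = 3 + (81 + 18)*(-94 + 45) = 3 + 99*(-49) = 3 - 4851 = -4848)
sqrt(o(g(0, -4), l) - 6496) = sqrt(-122 - 6496) = sqrt(-6618) = I*sqrt(6618)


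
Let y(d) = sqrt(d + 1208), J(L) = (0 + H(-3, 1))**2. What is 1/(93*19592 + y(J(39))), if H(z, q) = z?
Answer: 1822056/3319888065919 - sqrt(1217)/3319888065919 ≈ 5.4882e-7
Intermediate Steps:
J(L) = 9 (J(L) = (0 - 3)**2 = (-3)**2 = 9)
y(d) = sqrt(1208 + d)
1/(93*19592 + y(J(39))) = 1/(93*19592 + sqrt(1208 + 9)) = 1/(1822056 + sqrt(1217))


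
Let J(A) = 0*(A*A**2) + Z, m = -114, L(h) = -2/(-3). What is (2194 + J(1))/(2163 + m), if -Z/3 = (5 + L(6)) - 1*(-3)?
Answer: 2168/2049 ≈ 1.0581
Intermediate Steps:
L(h) = 2/3 (L(h) = -2*(-1/3) = 2/3)
Z = -26 (Z = -3*((5 + 2/3) - 1*(-3)) = -3*(17/3 + 3) = -3*26/3 = -26)
J(A) = -26 (J(A) = 0*(A*A**2) - 26 = 0*A**3 - 26 = 0 - 26 = -26)
(2194 + J(1))/(2163 + m) = (2194 - 26)/(2163 - 114) = 2168/2049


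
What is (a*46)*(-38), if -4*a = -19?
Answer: -8303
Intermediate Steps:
a = 19/4 (a = -¼*(-19) = 19/4 ≈ 4.7500)
(a*46)*(-38) = ((19/4)*46)*(-38) = (437/2)*(-38) = -8303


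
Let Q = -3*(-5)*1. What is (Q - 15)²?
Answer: 0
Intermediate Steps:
Q = 15 (Q = 15*1 = 15)
(Q - 15)² = (15 - 15)² = 0² = 0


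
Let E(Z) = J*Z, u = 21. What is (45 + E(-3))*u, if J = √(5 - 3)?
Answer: 945 - 63*√2 ≈ 855.90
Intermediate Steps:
J = √2 ≈ 1.4142
E(Z) = Z*√2 (E(Z) = √2*Z = Z*√2)
(45 + E(-3))*u = (45 - 3*√2)*21 = 945 - 63*√2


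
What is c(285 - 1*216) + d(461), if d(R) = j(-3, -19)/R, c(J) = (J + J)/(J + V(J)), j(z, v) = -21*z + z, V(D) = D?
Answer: 521/461 ≈ 1.1302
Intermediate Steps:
j(z, v) = -20*z
c(J) = 1 (c(J) = (J + J)/(J + J) = (2*J)/((2*J)) = (2*J)*(1/(2*J)) = 1)
d(R) = 60/R (d(R) = (-20*(-3))/R = 60/R)
c(285 - 1*216) + d(461) = 1 + 60/461 = 521/461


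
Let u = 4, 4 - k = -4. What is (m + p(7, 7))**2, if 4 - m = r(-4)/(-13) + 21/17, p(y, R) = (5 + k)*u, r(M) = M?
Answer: 144841225/48841 ≈ 2965.6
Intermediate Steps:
k = 8 (k = 4 - 1*(-4) = 4 + 4 = 8)
p(y, R) = 52 (p(y, R) = (5 + 8)*4 = 13*4 = 52)
m = 543/221 (m = 4 - (-4/(-13) + 21/17) = 4 - (-4*(-1/13) + 21*(1/17)) = 4 - (4/13 + 21/17) = 4 - 1*341/221 = 4 - 341/221 = 543/221 ≈ 2.4570)
(m + p(7, 7))**2 = (543/221 + 52)**2 = (12035/221)**2 = 144841225/48841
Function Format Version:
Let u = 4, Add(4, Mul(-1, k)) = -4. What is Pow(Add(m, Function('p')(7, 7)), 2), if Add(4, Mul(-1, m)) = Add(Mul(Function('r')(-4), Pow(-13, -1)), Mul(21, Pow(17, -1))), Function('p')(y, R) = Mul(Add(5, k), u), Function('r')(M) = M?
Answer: Rational(144841225, 48841) ≈ 2965.6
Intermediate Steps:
k = 8 (k = Add(4, Mul(-1, -4)) = Add(4, 4) = 8)
Function('p')(y, R) = 52 (Function('p')(y, R) = Mul(Add(5, 8), 4) = Mul(13, 4) = 52)
m = Rational(543, 221) (m = Add(4, Mul(-1, Add(Mul(-4, Pow(-13, -1)), Mul(21, Pow(17, -1))))) = Add(4, Mul(-1, Add(Mul(-4, Rational(-1, 13)), Mul(21, Rational(1, 17))))) = Add(4, Mul(-1, Add(Rational(4, 13), Rational(21, 17)))) = Add(4, Mul(-1, Rational(341, 221))) = Add(4, Rational(-341, 221)) = Rational(543, 221) ≈ 2.4570)
Pow(Add(m, Function('p')(7, 7)), 2) = Pow(Add(Rational(543, 221), 52), 2) = Pow(Rational(12035, 221), 2) = Rational(144841225, 48841)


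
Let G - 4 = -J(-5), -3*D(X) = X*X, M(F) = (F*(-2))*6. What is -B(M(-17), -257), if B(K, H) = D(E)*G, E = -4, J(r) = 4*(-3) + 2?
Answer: 224/3 ≈ 74.667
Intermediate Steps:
J(r) = -10 (J(r) = -12 + 2 = -10)
M(F) = -12*F (M(F) = -2*F*6 = -12*F)
D(X) = -X²/3 (D(X) = -X*X/3 = -X²/3)
G = 14 (G = 4 - 1*(-10) = 4 + 10 = 14)
B(K, H) = -224/3 (B(K, H) = -⅓*(-4)²*14 = -⅓*16*14 = -16/3*14 = -224/3)
-B(M(-17), -257) = -1*(-224/3) = 224/3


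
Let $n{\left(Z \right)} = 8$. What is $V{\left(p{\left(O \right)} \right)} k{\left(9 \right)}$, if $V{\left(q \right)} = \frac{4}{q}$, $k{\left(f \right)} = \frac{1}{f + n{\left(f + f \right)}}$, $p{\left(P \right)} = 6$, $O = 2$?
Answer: $\frac{2}{51} \approx 0.039216$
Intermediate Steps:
$k{\left(f \right)} = \frac{1}{8 + f}$ ($k{\left(f \right)} = \frac{1}{f + 8} = \frac{1}{8 + f}$)
$V{\left(p{\left(O \right)} \right)} k{\left(9 \right)} = \frac{4 \cdot \frac{1}{6}}{8 + 9} = \frac{4 \cdot \frac{1}{6}}{17} = \frac{2}{3} \cdot \frac{1}{17} = \frac{2}{51}$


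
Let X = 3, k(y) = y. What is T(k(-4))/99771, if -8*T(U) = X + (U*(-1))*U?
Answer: 13/798168 ≈ 1.6287e-5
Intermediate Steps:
T(U) = -3/8 + U**2/8 (T(U) = -(3 + (U*(-1))*U)/8 = -(3 + (-U)*U)/8 = -(3 - U**2)/8 = -3/8 + U**2/8)
T(k(-4))/99771 = (-3/8 + (1/8)*(-4)**2)/99771 = (-3/8 + (1/8)*16)*(1/99771) = (-3/8 + 2)*(1/99771) = (13/8)*(1/99771) = 13/798168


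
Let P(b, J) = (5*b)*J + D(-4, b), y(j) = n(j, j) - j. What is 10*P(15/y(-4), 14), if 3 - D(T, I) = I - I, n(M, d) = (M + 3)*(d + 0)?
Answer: 2685/2 ≈ 1342.5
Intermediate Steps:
n(M, d) = d*(3 + M) (n(M, d) = (3 + M)*d = d*(3 + M))
y(j) = -j + j*(3 + j) (y(j) = j*(3 + j) - j = -j + j*(3 + j))
D(T, I) = 3 (D(T, I) = 3 - (I - I) = 3 - 1*0 = 3 + 0 = 3)
P(b, J) = 3 + 5*J*b (P(b, J) = (5*b)*J + 3 = 5*J*b + 3 = 3 + 5*J*b)
10*P(15/y(-4), 14) = 10*(3 + 5*14*(15/((-4*(2 - 4))))) = 10*(3 + 5*14*(15/((-4*(-2))))) = 10*(3 + 5*14*(15/8)) = 10*(3 + 525/4) = 10*(537/4) = 2685/2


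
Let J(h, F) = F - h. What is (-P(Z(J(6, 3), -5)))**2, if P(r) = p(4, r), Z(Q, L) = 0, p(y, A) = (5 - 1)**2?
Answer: 256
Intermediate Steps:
p(y, A) = 16 (p(y, A) = 4**2 = 16)
P(r) = 16
(-P(Z(J(6, 3), -5)))**2 = (-1*16)**2 = (-16)**2 = 256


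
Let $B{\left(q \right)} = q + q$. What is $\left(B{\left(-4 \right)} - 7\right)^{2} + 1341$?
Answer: $1566$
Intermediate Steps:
$B{\left(q \right)} = 2 q$
$\left(B{\left(-4 \right)} - 7\right)^{2} + 1341 = \left(2 \left(-4\right) - 7\right)^{2} + 1341 = \left(-8 - 7\right)^{2} + 1341 = \left(-15\right)^{2} + 1341 = 225 + 1341 = 1566$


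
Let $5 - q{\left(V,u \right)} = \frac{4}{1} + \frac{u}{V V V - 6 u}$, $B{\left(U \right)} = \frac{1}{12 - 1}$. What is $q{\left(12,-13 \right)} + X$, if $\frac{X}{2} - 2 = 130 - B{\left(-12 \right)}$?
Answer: $\frac{5261021}{19866} \approx 264.83$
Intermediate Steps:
$B{\left(U \right)} = \frac{1}{11}$
$q{\left(V,u \right)} = 1 - \frac{u}{V^{3} - 6 u}$ ($q{\left(V,u \right)} = 5 - \left(\frac{4}{1} + \frac{u}{V V V - 6 u}\right) = 5 - \left(4 \cdot 1 + \frac{u}{V^{2} V - 6 u}\right) = 5 - \left(4 + \frac{u}{V^{3} - 6 u}\right) = 1 - \frac{u}{V^{3} - 6 u}$)
$X = \frac{2902}{11}$ ($X = 4 + 2 \left(130 - \frac{1}{11}\right) = 4 + 2 \cdot \frac{1429}{11} = 4 + \frac{2858}{11} = \frac{2902}{11} \approx 263.82$)
$q{\left(12,-13 \right)} + X = \frac{12^{3} - -91}{12^{3} - -78} + \frac{2902}{11} = \frac{1728 + 91}{1728 + 78} + \frac{2902}{11} = \frac{1}{1806} \cdot 1819 + \frac{2902}{11} = \frac{1819}{1806} + \frac{2902}{11} = \frac{5261021}{19866}$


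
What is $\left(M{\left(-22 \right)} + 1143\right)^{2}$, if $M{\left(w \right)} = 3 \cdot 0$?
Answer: $1306449$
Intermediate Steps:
$M{\left(w \right)} = 0$
$\left(M{\left(-22 \right)} + 1143\right)^{2} = \left(0 + 1143\right)^{2} = 1143^{2} = 1306449$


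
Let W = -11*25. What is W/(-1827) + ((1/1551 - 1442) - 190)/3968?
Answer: -977369279/3748010112 ≈ -0.26077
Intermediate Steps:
W = -275
W/(-1827) + ((1/1551 - 1442) - 190)/3968 = -275/(-1827) + ((1/1551 - 1442) - 190)/3968 = -275*(-1/1827) + ((1/1551 - 1442) - 190)*(1/3968) = 275/1827 + (-2236541/1551 - 190)*(1/3968) = 275/1827 - 2531231/1551*1/3968 = 275/1827 - 2531231/6154368 = -977369279/3748010112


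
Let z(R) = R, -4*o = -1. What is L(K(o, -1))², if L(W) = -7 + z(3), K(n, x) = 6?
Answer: 16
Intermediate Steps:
o = ¼ (o = -¼*(-1) = ¼ ≈ 0.25000)
L(W) = -4 (L(W) = -7 + 3 = -4)
L(K(o, -1))² = (-4)² = 16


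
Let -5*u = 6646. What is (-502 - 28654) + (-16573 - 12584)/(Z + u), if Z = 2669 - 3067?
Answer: -251645431/8636 ≈ -29139.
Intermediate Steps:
u = -6646/5 (u = -1/5*6646 = -6646/5 ≈ -1329.2)
Z = -398
(-502 - 28654) + (-16573 - 12584)/(Z + u) = (-502 - 28654) + (-16573 - 12584)/(-398 - 6646/5) = -29156 - 29157/(-8636/5) = -29156 - 29157*(-5/8636) = -29156 + 145785/8636 = -251645431/8636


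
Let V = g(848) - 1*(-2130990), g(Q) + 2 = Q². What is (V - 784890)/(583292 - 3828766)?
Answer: -1032601/1622737 ≈ -0.63633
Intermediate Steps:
g(Q) = -2 + Q²
V = 2850092 (V = (-2 + 848²) - 1*(-2130990) = (-2 + 719104) + 2130990 = 719102 + 2130990 = 2850092)
(V - 784890)/(583292 - 3828766) = (2850092 - 784890)/(583292 - 3828766) = 2065202/(-3245474) = 2065202*(-1/3245474) = -1032601/1622737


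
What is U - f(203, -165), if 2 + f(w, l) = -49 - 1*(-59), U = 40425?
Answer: 40417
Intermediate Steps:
f(w, l) = 8 (f(w, l) = -2 + (-49 - 1*(-59)) = -2 + (-49 + 59) = -2 + 10 = 8)
U - f(203, -165) = 40425 - 1*8 = 40425 - 8 = 40417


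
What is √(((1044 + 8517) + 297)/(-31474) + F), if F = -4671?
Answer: 2*I*√289216380018/15737 ≈ 68.347*I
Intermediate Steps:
√(((1044 + 8517) + 297)/(-31474) + F) = √(((1044 + 8517) + 297)/(-31474) - 4671) = √((9561 + 297)*(-1/31474) - 4671) = √(9858*(-1/31474) - 4671) = √(-4929/15737 - 4671) = √(-73512456/15737) = 2*I*√289216380018/15737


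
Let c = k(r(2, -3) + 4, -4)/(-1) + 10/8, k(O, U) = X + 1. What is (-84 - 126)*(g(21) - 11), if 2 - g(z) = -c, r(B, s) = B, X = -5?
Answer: 1575/2 ≈ 787.50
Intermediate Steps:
k(O, U) = -4 (k(O, U) = -5 + 1 = -4)
c = 21/4 (c = -4/(-1) + 10/8 = -4*(-1) + 10*(⅛) = 4 + 5/4 = 21/4 ≈ 5.2500)
g(z) = 29/4 (g(z) = 2 - (-1)*21/4 = 2 - 1*(-21/4) = 2 + 21/4 = 29/4)
(-84 - 126)*(g(21) - 11) = (-84 - 126)*(29/4 - 11) = -210*(-15/4) = 1575/2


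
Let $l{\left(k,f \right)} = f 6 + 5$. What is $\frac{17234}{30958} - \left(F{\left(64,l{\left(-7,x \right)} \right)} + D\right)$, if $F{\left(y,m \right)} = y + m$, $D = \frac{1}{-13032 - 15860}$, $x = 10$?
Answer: $- \frac{57442307729}{447219268} \approx -128.44$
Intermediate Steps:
$D = - \frac{1}{28892}$ ($D = \frac{1}{-28892} = - \frac{1}{28892} \approx -3.4612 \cdot 10^{-5}$)
$l{\left(k,f \right)} = 5 + 6 f$ ($l{\left(k,f \right)} = 6 f + 5 = 5 + 6 f$)
$F{\left(y,m \right)} = m + y$
$\frac{17234}{30958} - \left(F{\left(64,l{\left(-7,x \right)} \right)} + D\right) = \frac{17234}{30958} - \left(\left(\left(5 + 6 \cdot 10\right) + 64\right) - \frac{1}{28892}\right) = 17234 \cdot \frac{1}{30958} - \left(\left(\left(5 + 60\right) + 64\right) - \frac{1}{28892}\right) = \frac{8617}{15479} - \left(\left(65 + 64\right) - \frac{1}{28892}\right) = \frac{8617}{15479} - \left(129 - \frac{1}{28892}\right) = \frac{8617}{15479} - \frac{3727067}{28892} = - \frac{57442307729}{447219268}$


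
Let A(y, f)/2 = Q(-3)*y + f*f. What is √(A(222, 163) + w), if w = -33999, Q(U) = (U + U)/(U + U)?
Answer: √19583 ≈ 139.94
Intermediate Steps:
Q(U) = 1 (Q(U) = (2*U)/((2*U)) = (2*U)*(1/(2*U)) = 1)
A(y, f) = 2*y + 2*f² (A(y, f) = 2*(1*y + f*f) = 2*(y + f²) = 2*y + 2*f²)
√(A(222, 163) + w) = √((2*222 + 2*163²) - 33999) = √((444 + 2*26569) - 33999) = √((444 + 53138) - 33999) = √(53582 - 33999) = √19583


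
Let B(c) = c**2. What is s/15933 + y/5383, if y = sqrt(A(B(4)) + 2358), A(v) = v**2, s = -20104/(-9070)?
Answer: 10052/72256155 + sqrt(2614)/5383 ≈ 0.0096370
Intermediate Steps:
s = 10052/4535 (s = -20104*(-1/9070) = 10052/4535 ≈ 2.2165)
y = sqrt(2614) (y = sqrt((4**2)**2 + 2358) = sqrt(16**2 + 2358) = sqrt(256 + 2358) = sqrt(2614) ≈ 51.127)
s/15933 + y/5383 = (10052/4535)/15933 + sqrt(2614)/5383 = (10052/4535)*(1/15933) + sqrt(2614)*(1/5383) = 10052/72256155 + sqrt(2614)/5383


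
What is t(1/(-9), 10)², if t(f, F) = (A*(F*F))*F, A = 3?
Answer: 9000000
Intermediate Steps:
t(f, F) = 3*F³ (t(f, F) = (3*(F*F))*F = (3*F²)*F = 3*F³)
t(1/(-9), 10)² = (3*10³)² = (3*1000)² = 3000² = 9000000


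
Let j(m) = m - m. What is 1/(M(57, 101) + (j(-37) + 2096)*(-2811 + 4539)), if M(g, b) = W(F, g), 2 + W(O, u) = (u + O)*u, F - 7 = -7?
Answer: 1/3625135 ≈ 2.7585e-7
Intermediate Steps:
F = 0 (F = 7 - 7 = 0)
W(O, u) = -2 + u*(O + u) (W(O, u) = -2 + (u + O)*u = -2 + (O + u)*u = -2 + u*(O + u))
j(m) = 0
M(g, b) = -2 + g² (M(g, b) = -2 + g² + 0*g = -2 + g² + 0 = -2 + g²)
1/(M(57, 101) + (j(-37) + 2096)*(-2811 + 4539)) = 1/((-2 + 57²) + (0 + 2096)*(-2811 + 4539)) = 1/((-2 + 3249) + 2096*1728) = 1/(3247 + 3621888) = 1/3625135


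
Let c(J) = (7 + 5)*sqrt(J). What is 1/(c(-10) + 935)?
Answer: 187/175133 - 12*I*sqrt(10)/875665 ≈ 0.0010678 - 4.3335e-5*I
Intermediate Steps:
c(J) = 12*sqrt(J)
1/(c(-10) + 935) = 1/(12*sqrt(-10) + 935) = 1/(12*(I*sqrt(10)) + 935) = 1/(12*I*sqrt(10) + 935) = 1/(935 + 12*I*sqrt(10))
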